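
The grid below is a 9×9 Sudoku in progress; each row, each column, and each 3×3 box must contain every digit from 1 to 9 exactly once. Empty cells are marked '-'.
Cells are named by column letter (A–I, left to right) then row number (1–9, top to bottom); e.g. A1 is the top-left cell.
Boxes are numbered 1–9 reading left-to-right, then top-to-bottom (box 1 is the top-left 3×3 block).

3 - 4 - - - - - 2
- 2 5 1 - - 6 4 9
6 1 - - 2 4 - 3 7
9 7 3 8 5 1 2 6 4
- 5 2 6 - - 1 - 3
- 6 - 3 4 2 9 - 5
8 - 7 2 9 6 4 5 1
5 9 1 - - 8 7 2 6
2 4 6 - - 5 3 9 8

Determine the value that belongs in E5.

7

Row 5 already contains {1, 2, 3, 5, 6}.
Column E already contains {2, 4, 5, 9}.
Its 3×3 block (box 5) already contains {1, 2, 3, 4, 5, 6, 8}.
The only value from 1–9 not eliminated is 7, so E5 = 7.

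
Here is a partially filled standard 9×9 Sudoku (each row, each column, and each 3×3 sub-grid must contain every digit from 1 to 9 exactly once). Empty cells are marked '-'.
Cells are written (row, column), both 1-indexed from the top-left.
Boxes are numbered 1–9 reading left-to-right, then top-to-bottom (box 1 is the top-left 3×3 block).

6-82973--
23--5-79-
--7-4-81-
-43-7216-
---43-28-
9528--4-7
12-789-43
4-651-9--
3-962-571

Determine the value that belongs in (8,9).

8

Cell (8,9) itself could take any of {2, 8} by direct elimination.
Consider where 8 can go in box 9.
(7,7) is out (row 7 already has a 8).
(8,8) is out (column 8 already has a 8).
So the only cell in box 9 that can hold 8 is (8,9).
Therefore (8,9) = 8.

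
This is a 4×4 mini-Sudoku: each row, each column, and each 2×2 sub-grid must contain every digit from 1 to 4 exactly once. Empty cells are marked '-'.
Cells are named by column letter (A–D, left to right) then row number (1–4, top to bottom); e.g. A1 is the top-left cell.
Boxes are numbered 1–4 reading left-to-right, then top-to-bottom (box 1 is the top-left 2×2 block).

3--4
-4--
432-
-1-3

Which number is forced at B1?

Row 1 already contains {3, 4}.
Column B already contains {1, 3, 4}.
Its 2×2 block (box 1) already contains {3, 4}.
The only value from 1–4 not eliminated is 2, so B1 = 2.

2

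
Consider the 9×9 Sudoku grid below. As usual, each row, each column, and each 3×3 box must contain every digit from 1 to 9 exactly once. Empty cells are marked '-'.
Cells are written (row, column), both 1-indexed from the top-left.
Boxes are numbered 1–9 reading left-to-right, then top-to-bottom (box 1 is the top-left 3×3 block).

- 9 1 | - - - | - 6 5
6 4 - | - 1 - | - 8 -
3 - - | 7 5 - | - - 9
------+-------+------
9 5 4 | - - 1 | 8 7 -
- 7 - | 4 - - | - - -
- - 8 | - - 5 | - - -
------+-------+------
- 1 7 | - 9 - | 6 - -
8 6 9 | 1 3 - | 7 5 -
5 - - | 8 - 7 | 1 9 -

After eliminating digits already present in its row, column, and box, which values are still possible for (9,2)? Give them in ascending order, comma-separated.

Row 9 already contains {1, 5, 7, 8, 9}.
Column 2 already contains {1, 4, 5, 6, 7, 9}.
Its 3×3 block (box 7) already contains {1, 5, 6, 7, 8, 9}.
Removing those from 1–9 leaves {2, 3} as the candidates for (9,2).

2,3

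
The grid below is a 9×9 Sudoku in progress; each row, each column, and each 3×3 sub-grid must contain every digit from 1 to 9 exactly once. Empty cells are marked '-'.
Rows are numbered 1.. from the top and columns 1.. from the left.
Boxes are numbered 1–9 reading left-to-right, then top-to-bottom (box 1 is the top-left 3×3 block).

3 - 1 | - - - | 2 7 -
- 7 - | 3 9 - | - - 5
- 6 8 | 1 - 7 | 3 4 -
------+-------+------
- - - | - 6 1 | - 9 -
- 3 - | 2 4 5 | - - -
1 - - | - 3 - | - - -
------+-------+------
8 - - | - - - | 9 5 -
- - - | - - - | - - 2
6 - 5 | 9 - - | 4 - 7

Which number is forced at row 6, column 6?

Cell row 6, column 6 itself could take any of {8, 9} by direct elimination.
Consider where 9 can go in box 5.
row 4, column 4 is out (row 4 already has a 9).
row 6, column 4 is out (column 4 already has a 9).
So the only cell in box 5 that can hold 9 is row 6, column 6.
Therefore row 6, column 6 = 9.

9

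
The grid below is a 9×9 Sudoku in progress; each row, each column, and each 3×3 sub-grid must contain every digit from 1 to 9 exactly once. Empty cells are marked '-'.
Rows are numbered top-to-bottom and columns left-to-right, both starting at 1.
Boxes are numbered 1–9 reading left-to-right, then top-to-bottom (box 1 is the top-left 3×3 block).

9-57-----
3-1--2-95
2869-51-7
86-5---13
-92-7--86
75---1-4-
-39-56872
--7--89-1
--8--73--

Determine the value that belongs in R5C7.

5

Row 5 already contains {2, 6, 7, 8, 9}.
Column 7 already contains {1, 3, 8, 9}.
Its 3×3 block (box 6) already contains {1, 3, 4, 6, 8}.
The only value from 1–9 not eliminated is 5, so R5C7 = 5.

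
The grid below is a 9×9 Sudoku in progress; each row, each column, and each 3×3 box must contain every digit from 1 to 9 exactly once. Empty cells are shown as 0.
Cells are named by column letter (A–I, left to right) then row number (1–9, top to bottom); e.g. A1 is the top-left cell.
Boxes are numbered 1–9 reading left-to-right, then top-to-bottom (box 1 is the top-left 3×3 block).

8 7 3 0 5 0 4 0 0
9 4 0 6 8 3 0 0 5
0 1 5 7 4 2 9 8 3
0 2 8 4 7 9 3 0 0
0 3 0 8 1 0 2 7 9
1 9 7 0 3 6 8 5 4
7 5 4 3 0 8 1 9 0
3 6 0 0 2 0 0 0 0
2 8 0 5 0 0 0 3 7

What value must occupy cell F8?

Cell F8 itself could take any of {1, 4, 7} by direct elimination.
Consider where 7 can go in box 8.
E7 is out (row 7 already has a 7).
D8 is out (column D already has a 7).
E9 is out (row 9 already has a 7).
F9 is out (row 9 already has a 7).
So the only cell in box 8 that can hold 7 is F8.
Therefore F8 = 7.

7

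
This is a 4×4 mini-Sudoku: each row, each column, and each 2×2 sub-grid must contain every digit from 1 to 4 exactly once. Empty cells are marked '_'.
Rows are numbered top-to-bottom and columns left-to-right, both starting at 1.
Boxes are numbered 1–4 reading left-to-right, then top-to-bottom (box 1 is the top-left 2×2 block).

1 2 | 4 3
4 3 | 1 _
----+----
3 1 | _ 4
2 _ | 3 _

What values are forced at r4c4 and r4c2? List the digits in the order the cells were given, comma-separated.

For r4c4:
  Row 4 already contains {2, 3}.
  Column 4 already contains {3, 4}.
  Its 2×2 block (box 4) already contains {3, 4}.
  The only value from 1–4 not eliminated is 1, so r4c4 = 1.
For r4c2:
  Row 4 already contains {2, 3}.
  Column 2 already contains {1, 2, 3}.
  Its 2×2 block (box 3) already contains {1, 2, 3}.
  The only value from 1–4 not eliminated is 4, so r4c2 = 4.

1,4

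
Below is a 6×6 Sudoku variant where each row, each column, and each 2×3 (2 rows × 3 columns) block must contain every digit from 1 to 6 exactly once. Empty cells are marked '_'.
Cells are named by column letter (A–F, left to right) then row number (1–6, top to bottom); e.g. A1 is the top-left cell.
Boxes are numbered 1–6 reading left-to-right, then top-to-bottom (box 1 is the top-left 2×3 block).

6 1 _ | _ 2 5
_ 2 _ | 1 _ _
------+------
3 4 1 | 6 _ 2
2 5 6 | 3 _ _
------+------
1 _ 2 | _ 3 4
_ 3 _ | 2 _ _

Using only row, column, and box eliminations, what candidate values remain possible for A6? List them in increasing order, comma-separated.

4,5

Row 6 already contains {2, 3}.
Column A already contains {1, 2, 3, 6}.
Its 2×3 block (box 5) already contains {1, 2, 3}.
Removing those from 1–6 leaves {4, 5} as the candidates for A6.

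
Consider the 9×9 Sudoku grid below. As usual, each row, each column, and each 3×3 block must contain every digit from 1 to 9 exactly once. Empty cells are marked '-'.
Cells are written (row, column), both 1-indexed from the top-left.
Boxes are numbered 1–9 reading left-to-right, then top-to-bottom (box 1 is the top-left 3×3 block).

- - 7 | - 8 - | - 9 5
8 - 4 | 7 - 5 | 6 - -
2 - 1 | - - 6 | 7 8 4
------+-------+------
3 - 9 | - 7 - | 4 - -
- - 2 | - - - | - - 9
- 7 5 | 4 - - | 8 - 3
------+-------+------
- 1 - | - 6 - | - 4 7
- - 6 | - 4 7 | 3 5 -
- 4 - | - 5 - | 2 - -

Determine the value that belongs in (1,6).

4

Cell (1,6) itself could take any of {1, 2, 3, 4} by direct elimination.
Consider where 4 can go in box 2.
(1,4) is out (column 4 already has a 4).
(2,5) is out (row 2 already has a 4).
(3,4) is out (row 3 already has a 4).
(3,5) is out (row 3 already has a 4).
So the only cell in box 2 that can hold 4 is (1,6).
Therefore (1,6) = 4.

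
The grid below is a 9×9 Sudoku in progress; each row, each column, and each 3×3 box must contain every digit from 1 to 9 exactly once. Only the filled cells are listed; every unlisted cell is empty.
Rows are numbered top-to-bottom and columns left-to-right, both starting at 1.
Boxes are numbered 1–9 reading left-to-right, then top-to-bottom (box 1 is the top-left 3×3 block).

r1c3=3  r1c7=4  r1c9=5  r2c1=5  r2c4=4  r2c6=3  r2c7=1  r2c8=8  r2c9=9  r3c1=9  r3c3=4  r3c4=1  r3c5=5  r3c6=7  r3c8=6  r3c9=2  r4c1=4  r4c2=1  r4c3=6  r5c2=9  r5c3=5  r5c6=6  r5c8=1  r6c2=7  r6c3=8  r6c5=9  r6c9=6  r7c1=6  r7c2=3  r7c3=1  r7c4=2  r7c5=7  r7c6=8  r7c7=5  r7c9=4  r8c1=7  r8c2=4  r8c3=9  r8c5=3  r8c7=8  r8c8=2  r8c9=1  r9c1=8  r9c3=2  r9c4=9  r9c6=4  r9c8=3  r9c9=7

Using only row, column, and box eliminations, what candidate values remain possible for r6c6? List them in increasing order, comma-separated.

Row 6 already contains {6, 7, 8, 9}.
Column 6 already contains {3, 4, 6, 7, 8}.
Its 3×3 block (box 5) already contains {6, 9}.
Removing those from 1–9 leaves {1, 2, 5} as the candidates for r6c6.

1,2,5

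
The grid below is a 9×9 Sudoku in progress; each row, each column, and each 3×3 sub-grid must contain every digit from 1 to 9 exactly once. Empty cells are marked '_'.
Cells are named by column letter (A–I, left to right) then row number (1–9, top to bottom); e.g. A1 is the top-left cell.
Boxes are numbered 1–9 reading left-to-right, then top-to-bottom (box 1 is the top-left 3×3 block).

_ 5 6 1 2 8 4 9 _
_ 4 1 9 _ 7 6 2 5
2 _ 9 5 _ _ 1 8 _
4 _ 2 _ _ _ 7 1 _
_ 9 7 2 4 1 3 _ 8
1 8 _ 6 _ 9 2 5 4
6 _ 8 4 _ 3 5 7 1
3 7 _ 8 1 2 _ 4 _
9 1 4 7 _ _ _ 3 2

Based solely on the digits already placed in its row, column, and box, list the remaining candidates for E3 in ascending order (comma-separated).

3,6

Row 3 already contains {1, 2, 5, 8, 9}.
Column E already contains {1, 2, 4}.
Its 3×3 block (box 2) already contains {1, 2, 5, 7, 8, 9}.
Removing those from 1–9 leaves {3, 6} as the candidates for E3.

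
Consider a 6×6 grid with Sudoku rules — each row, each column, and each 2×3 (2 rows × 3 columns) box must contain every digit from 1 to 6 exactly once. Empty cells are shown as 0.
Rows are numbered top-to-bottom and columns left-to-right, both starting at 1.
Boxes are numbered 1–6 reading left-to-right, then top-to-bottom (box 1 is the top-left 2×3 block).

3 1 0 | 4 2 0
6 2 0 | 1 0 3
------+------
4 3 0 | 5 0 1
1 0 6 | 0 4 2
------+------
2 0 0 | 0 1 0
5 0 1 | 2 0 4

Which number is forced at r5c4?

Cell r5c4 itself could take any of {3, 6} by direct elimination.
Consider where 6 can go in column 4.
r4c4 is out (row 4 already has a 6).
So the only cell in column 4 that can hold 6 is r5c4.
Therefore r5c4 = 6.

6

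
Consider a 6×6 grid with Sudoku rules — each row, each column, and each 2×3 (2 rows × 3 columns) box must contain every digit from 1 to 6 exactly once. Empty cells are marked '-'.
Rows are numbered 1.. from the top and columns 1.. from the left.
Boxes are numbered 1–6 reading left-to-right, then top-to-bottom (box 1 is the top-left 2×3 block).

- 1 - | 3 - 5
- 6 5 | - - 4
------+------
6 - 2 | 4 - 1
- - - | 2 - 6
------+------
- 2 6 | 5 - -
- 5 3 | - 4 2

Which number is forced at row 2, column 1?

Cell row 2, column 1 itself could take any of {2, 3} by direct elimination.
Consider where 3 can go in box 1.
row 1, column 1 is out (row 1 already has a 3).
row 1, column 3 is out (row 1 already has a 3).
So the only cell in box 1 that can hold 3 is row 2, column 1.
Therefore row 2, column 1 = 3.

3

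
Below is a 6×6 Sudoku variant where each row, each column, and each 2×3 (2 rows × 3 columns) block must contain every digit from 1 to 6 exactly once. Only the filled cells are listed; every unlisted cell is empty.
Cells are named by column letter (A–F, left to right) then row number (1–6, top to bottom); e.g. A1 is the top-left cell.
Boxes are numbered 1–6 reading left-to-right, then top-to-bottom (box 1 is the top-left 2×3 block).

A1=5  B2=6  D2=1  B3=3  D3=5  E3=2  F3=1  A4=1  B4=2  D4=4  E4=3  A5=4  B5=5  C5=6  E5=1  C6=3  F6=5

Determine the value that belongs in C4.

Row 4 already contains {1, 2, 3, 4}.
Column C already contains {3, 6}.
Its 2×3 block (box 3) already contains {1, 2, 3}.
The only value from 1–6 not eliminated is 5, so C4 = 5.

5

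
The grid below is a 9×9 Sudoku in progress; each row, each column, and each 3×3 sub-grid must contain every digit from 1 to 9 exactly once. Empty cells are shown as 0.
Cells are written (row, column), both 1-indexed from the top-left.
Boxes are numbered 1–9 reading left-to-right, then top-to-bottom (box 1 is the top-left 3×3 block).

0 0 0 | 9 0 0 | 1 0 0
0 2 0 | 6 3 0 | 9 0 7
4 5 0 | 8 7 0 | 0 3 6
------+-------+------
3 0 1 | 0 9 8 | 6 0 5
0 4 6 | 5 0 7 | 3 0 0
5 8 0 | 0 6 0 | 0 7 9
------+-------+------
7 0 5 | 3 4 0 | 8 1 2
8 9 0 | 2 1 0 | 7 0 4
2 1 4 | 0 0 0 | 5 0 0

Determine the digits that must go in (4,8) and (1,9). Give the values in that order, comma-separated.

2,8

For (4,8):
  Consider where 2 can go in row 4.
  (4,2) is out (column 2 already has a 2).
  (4,4) is out (column 4 already has a 2).
  So the only cell in row 4 that can hold 2 is (4,8).
  So (4,8) = 2.
For (1,9):
  Row 1 already contains {1, 9}.
  Column 9 already contains {2, 4, 5, 6, 7, 9}.
  Its 3×3 block (box 3) already contains {1, 3, 6, 7, 9}.
  The only value from 1–9 not eliminated is 8, so (1,9) = 8.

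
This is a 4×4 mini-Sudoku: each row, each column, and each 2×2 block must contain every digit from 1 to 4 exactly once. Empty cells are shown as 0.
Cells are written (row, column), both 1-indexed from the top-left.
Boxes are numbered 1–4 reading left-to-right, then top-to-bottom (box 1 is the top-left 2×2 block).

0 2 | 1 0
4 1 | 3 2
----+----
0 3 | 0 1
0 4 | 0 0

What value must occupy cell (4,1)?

1

Cell (4,1) itself could take any of {1, 2} by direct elimination.
Consider where 1 can go in row 4.
(4,3) is out (column 3 already has a 1).
(4,4) is out (column 4 already has a 1).
So the only cell in row 4 that can hold 1 is (4,1).
Therefore (4,1) = 1.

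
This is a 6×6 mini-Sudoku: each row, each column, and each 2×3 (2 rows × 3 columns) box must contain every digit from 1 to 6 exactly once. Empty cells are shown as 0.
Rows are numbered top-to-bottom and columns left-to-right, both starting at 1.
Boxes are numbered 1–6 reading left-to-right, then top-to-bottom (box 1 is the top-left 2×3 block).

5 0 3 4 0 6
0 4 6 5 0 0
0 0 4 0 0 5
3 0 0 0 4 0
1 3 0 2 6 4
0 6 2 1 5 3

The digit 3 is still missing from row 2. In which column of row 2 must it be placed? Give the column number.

5

Consider where 3 can go in row 2.
R2C1 is out (column 1 already has a 3).
R2C6 is out (column 6 already has a 3).
So the only cell in row 2 that can hold 3 is R2C5.
That is column 5.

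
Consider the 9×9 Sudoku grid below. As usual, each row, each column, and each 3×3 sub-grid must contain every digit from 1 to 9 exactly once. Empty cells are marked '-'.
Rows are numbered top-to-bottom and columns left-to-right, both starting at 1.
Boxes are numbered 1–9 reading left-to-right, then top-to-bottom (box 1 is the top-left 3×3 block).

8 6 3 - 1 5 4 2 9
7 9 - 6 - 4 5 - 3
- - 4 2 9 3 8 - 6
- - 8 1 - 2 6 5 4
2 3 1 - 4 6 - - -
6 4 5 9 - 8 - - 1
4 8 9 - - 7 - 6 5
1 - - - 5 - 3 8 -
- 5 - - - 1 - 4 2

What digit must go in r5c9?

8

Cell r5c9 itself could take any of {7, 8} by direct elimination.
Consider where 8 can go in box 6.
r5c7 is out (column 7 already has a 8).
r5c8 is out (column 8 already has a 8).
r6c7 is out (row 6 already has a 8).
r6c8 is out (row 6 already has a 8).
So the only cell in box 6 that can hold 8 is r5c9.
Therefore r5c9 = 8.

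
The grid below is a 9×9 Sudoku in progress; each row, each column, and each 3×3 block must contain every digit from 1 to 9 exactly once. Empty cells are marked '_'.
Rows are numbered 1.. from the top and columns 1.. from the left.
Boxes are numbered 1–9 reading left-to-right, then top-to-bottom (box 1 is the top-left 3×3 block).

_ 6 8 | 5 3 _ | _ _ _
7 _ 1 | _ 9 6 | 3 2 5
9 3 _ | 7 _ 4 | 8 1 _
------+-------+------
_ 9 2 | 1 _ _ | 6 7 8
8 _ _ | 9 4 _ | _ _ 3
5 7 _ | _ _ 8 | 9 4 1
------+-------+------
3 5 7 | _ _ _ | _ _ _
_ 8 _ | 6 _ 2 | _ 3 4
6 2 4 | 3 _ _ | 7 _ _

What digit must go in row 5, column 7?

2

Cell row 5, column 7 itself could take any of {2, 5} by direct elimination.
Consider where 2 can go in box 6.
row 5, column 8 is out (column 8 already has a 2).
So the only cell in box 6 that can hold 2 is row 5, column 7.
Therefore row 5, column 7 = 2.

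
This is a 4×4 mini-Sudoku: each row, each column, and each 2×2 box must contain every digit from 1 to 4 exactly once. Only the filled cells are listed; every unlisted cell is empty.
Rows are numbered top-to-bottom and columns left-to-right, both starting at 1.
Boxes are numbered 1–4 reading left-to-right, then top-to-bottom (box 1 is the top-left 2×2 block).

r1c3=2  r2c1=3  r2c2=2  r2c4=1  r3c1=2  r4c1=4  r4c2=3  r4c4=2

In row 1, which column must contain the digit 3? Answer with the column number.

Consider where 3 can go in row 1.
r1c1 is out (column 1 already has a 3).
r1c2 is out (column 2 already has a 3).
So the only cell in row 1 that can hold 3 is r1c4.
That is column 4.

4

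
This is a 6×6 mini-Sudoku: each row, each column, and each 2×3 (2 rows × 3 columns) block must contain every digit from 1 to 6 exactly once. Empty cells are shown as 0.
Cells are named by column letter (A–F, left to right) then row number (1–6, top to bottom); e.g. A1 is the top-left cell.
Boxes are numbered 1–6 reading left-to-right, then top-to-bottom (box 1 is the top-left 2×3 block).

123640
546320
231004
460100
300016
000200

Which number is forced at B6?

1

Cell B6 itself could take any of {1, 5} by direct elimination.
Consider where 1 can go in box 5.
B5 is out (row 5 already has a 1).
C5 is out (row 5 already has a 1).
A6 is out (column A already has a 1).
C6 is out (column C already has a 1).
So the only cell in box 5 that can hold 1 is B6.
Therefore B6 = 1.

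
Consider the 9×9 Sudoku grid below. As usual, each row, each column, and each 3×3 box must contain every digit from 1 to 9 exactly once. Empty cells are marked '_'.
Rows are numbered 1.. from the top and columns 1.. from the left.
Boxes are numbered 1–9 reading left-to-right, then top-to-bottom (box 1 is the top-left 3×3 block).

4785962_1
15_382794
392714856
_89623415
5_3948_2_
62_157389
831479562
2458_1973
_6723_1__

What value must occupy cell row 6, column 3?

Row 6 already contains {1, 2, 3, 5, 6, 7, 8, 9}.
Column 3 already contains {1, 2, 3, 5, 7, 8, 9}.
Its 3×3 block (box 4) already contains {2, 3, 5, 6, 8, 9}.
The only value from 1–9 not eliminated is 4, so row 6, column 3 = 4.

4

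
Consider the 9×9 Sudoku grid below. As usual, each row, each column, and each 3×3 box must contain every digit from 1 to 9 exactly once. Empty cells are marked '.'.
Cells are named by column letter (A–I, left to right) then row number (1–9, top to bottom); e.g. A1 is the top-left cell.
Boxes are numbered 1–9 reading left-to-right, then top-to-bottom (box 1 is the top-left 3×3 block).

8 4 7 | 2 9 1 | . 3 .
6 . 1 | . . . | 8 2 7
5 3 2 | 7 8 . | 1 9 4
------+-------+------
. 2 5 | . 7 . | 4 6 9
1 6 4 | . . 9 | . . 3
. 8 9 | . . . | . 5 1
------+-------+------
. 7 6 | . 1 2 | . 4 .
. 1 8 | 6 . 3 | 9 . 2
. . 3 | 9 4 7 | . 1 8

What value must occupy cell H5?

8

Cell H5 itself could take any of {7, 8} by direct elimination.
Consider where 8 can go in box 6.
G5 is out (column G already has a 8).
G6 is out (row 6 already has a 8).
So the only cell in box 6 that can hold 8 is H5.
Therefore H5 = 8.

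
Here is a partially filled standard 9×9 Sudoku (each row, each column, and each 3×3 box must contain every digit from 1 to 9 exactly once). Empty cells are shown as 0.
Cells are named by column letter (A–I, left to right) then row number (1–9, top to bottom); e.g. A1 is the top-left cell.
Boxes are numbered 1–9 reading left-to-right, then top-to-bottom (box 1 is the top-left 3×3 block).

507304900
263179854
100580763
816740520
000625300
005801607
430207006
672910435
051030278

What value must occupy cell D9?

Row 9 already contains {1, 2, 3, 5, 7, 8}.
Column D already contains {1, 2, 3, 5, 6, 7, 8, 9}.
Its 3×3 block (box 8) already contains {1, 2, 3, 7, 9}.
The only value from 1–9 not eliminated is 4, so D9 = 4.

4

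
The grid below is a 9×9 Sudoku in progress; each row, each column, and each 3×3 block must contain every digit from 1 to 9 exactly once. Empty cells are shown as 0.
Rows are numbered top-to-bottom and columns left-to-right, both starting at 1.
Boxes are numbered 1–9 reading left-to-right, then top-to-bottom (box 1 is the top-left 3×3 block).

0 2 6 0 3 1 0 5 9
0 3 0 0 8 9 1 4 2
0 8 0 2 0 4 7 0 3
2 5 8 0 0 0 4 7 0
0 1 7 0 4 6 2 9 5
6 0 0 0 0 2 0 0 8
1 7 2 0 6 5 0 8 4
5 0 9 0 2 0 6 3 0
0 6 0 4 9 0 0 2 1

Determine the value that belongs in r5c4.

Cell r5c4 itself could take any of {3, 8} by direct elimination.
Consider where 8 can go in row 5.
r5c1 is out (box 4 already has a 8).
So the only cell in row 5 that can hold 8 is r5c4.
Therefore r5c4 = 8.

8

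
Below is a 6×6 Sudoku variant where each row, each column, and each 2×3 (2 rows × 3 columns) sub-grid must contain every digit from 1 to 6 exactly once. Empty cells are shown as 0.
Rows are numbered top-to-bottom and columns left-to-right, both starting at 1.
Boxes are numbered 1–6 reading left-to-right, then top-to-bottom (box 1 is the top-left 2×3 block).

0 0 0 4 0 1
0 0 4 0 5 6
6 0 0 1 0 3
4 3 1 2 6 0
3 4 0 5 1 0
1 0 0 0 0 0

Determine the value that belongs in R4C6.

Row 4 already contains {1, 2, 3, 4, 6}.
Column 6 already contains {1, 3, 6}.
Its 2×3 block (box 4) already contains {1, 2, 3, 6}.
The only value from 1–6 not eliminated is 5, so R4C6 = 5.

5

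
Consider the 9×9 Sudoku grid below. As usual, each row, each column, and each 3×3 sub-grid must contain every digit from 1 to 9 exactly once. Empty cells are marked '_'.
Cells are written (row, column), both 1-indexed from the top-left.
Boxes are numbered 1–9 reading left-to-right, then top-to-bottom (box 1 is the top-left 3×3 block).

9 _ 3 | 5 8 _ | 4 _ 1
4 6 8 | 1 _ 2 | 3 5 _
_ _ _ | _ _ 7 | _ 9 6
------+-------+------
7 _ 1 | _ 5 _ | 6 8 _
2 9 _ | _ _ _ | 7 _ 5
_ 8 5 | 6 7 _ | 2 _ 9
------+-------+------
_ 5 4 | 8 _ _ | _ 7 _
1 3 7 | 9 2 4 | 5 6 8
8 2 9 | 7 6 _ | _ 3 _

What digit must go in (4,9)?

Cell (4,9) itself could take any of {3, 4} by direct elimination.
Consider where 3 can go in column 9.
(2,9) is out (row 2 already has a 3).
(7,9) is out (box 9 already has a 3).
(9,9) is out (row 9 already has a 3).
So the only cell in column 9 that can hold 3 is (4,9).
Therefore (4,9) = 3.

3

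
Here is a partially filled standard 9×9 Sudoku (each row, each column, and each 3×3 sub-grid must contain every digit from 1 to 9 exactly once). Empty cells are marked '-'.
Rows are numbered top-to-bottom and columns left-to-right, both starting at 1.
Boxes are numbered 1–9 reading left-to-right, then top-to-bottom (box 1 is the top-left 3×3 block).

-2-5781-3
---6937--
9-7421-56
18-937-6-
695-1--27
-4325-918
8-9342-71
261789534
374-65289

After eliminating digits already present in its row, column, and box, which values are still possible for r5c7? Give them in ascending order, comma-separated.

3,4

Row 5 already contains {1, 2, 5, 6, 7, 9}.
Column 7 already contains {1, 2, 5, 7, 9}.
Its 3×3 block (box 6) already contains {1, 2, 6, 7, 8, 9}.
Removing those from 1–9 leaves {3, 4} as the candidates for r5c7.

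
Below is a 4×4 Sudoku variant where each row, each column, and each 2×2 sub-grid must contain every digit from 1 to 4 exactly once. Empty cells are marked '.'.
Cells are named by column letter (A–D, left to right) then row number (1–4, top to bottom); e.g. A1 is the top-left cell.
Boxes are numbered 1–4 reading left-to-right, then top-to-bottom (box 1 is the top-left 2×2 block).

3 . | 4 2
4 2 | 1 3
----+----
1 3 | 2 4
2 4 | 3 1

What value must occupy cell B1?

Row 1 already contains {2, 3, 4}.
Column B already contains {2, 3, 4}.
Its 2×2 block (box 1) already contains {2, 3, 4}.
The only value from 1–4 not eliminated is 1, so B1 = 1.

1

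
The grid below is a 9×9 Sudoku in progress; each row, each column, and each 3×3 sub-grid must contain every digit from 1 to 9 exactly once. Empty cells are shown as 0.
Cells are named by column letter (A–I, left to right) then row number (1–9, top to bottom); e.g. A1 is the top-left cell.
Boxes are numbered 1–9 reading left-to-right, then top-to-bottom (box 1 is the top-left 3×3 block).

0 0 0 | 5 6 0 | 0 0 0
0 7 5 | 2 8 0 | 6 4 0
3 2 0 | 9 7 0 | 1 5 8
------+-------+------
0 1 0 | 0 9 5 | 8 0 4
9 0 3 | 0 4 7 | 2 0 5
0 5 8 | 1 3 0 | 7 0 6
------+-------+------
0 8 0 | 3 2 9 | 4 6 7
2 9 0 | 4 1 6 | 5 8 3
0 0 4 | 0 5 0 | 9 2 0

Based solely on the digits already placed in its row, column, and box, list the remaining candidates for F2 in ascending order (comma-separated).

Row 2 already contains {2, 4, 5, 6, 7, 8}.
Column F already contains {5, 6, 7, 9}.
Its 3×3 block (box 2) already contains {2, 5, 6, 7, 8, 9}.
Removing those from 1–9 leaves {1, 3} as the candidates for F2.

1,3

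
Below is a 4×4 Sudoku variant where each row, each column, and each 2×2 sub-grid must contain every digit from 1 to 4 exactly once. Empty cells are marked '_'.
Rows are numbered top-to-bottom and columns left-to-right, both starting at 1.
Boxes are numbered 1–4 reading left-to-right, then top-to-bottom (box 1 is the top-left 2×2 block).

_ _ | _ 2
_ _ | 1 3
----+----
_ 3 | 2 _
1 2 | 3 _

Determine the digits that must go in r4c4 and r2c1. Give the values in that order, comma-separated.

4,2

For r4c4:
  Row 4 already contains {1, 2, 3}.
  Column 4 already contains {2, 3}.
  Its 2×2 block (box 4) already contains {2, 3}.
  The only value from 1–4 not eliminated is 4, so r4c4 = 4.
For r2c1:
  Consider where 2 can go in box 1.
  r1c1 is out (row 1 already has a 2).
  r1c2 is out (row 1 already has a 2).
  r2c2 is out (column 2 already has a 2).
  So the only cell in box 1 that can hold 2 is r2c1.
  So r2c1 = 2.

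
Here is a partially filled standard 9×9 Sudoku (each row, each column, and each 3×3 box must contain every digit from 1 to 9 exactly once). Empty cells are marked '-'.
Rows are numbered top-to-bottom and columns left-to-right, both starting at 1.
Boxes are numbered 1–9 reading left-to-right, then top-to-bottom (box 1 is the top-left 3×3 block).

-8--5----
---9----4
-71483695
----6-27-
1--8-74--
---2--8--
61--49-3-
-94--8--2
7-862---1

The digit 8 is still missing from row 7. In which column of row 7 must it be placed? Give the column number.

9

Consider where 8 can go in row 7.
r7c3 is out (column 3 already has a 8).
r7c4 is out (column 4 already has a 8).
r7c7 is out (column 7 already has a 8).
So the only cell in row 7 that can hold 8 is r7c9.
That is column 9.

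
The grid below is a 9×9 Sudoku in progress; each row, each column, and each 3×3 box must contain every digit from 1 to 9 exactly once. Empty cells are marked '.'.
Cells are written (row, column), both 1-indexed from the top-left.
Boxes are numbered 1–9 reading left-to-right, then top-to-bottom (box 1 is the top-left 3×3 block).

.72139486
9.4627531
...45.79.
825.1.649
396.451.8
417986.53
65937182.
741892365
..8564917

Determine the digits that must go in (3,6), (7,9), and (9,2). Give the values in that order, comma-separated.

8,4,3

For (3,6):
  Row 3 already contains {4, 5, 7, 9}.
  Column 6 already contains {1, 2, 4, 5, 6, 7, 9}.
  Its 3×3 block (box 2) already contains {1, 2, 3, 4, 5, 6, 7, 9}.
  The only value from 1–9 not eliminated is 8, so (3,6) = 8.
For (7,9):
  Row 7 already contains {1, 2, 3, 5, 6, 7, 8, 9}.
  Column 9 already contains {1, 3, 5, 6, 7, 8, 9}.
  Its 3×3 block (box 9) already contains {1, 2, 3, 5, 6, 7, 8, 9}.
  The only value from 1–9 not eliminated is 4, so (7,9) = 4.
For (9,2):
  Row 9 already contains {1, 4, 5, 6, 7, 8, 9}.
  Column 2 already contains {1, 2, 4, 5, 7, 9}.
  Its 3×3 block (box 7) already contains {1, 4, 5, 6, 7, 8, 9}.
  The only value from 1–9 not eliminated is 3, so (9,2) = 3.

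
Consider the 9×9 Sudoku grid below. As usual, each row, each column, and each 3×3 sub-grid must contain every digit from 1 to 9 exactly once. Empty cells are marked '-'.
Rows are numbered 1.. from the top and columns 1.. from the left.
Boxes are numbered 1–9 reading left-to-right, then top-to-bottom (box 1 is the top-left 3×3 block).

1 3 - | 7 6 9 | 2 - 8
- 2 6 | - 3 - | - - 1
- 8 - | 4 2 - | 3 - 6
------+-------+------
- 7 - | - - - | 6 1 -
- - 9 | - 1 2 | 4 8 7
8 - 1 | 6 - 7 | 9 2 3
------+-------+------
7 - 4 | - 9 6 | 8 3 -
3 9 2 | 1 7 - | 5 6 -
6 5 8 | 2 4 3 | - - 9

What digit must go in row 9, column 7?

Cell row 9, column 7 itself could take any of {1, 7} by direct elimination.
Consider where 1 can go in box 9.
row 7, column 9 is out (column 9 already has a 1).
row 8, column 9 is out (row 8 already has a 1).
row 9, column 8 is out (column 8 already has a 1).
So the only cell in box 9 that can hold 1 is row 9, column 7.
Therefore row 9, column 7 = 1.

1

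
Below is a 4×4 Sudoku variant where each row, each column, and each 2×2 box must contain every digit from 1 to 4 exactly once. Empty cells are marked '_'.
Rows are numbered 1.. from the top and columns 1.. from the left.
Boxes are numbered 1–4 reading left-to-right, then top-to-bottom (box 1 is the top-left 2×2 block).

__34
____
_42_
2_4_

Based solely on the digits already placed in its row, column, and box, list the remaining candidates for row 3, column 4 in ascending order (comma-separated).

Row 3 already contains {2, 4}.
Column 4 already contains {4}.
Its 2×2 block (box 4) already contains {2, 4}.
Removing those from 1–4 leaves {1, 3} as the candidates for row 3, column 4.

1,3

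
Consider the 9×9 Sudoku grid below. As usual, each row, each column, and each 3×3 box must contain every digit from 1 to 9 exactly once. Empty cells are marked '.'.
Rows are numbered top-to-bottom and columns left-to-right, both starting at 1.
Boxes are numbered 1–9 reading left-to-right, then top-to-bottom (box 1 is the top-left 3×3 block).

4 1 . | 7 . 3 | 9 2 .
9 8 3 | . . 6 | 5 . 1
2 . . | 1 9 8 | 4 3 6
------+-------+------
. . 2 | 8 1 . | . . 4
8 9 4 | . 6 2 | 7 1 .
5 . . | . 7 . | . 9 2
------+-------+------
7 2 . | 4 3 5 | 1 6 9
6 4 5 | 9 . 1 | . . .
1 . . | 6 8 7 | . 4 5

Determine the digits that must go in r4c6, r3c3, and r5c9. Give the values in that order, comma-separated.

9,7,3

For r4c6:
  Row 4 already contains {1, 2, 4, 8}.
  Column 6 already contains {1, 2, 3, 5, 6, 7, 8}.
  Its 3×3 block (box 5) already contains {1, 2, 6, 7, 8}.
  The only value from 1–9 not eliminated is 9, so r4c6 = 9.
For r3c3:
  Row 3 already contains {1, 2, 3, 4, 6, 8, 9}.
  Column 3 already contains {2, 3, 4, 5}.
  Its 3×3 block (box 1) already contains {1, 2, 3, 4, 8, 9}.
  The only value from 1–9 not eliminated is 7, so r3c3 = 7.
For r5c9:
  Row 5 already contains {1, 2, 4, 6, 7, 8, 9}.
  Column 9 already contains {1, 2, 4, 5, 6, 9}.
  Its 3×3 block (box 6) already contains {1, 2, 4, 7, 9}.
  The only value from 1–9 not eliminated is 3, so r5c9 = 3.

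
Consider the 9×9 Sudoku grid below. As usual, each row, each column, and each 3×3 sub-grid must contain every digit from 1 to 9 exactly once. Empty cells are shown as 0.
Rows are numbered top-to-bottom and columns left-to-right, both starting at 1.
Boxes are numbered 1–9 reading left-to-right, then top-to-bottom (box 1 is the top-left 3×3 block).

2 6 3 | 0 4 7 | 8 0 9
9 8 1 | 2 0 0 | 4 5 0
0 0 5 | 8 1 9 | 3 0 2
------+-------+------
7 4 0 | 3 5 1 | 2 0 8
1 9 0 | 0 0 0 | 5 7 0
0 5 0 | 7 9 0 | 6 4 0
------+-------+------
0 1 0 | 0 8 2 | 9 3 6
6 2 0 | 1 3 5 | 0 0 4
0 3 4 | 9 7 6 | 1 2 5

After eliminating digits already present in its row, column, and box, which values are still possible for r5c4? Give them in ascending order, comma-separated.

Row 5 already contains {1, 5, 7, 9}.
Column 4 already contains {1, 2, 3, 7, 8, 9}.
Its 3×3 block (box 5) already contains {1, 3, 5, 7, 9}.
Removing those from 1–9 leaves {4, 6} as the candidates for r5c4.

4,6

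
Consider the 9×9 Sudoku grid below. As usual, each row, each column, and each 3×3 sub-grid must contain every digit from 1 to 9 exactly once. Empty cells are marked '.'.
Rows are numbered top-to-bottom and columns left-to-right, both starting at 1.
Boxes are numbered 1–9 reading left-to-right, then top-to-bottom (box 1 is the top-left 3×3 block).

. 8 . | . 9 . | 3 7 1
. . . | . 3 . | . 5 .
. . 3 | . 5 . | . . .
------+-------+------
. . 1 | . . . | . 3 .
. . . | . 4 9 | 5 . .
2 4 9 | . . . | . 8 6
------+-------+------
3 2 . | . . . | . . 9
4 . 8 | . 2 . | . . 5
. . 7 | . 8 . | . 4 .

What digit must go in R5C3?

6

Row 5 already contains {4, 5, 9}.
Column 3 already contains {1, 3, 7, 8, 9}.
Its 3×3 block (box 4) already contains {1, 2, 4, 9}.
The only value from 1–9 not eliminated is 6, so R5C3 = 6.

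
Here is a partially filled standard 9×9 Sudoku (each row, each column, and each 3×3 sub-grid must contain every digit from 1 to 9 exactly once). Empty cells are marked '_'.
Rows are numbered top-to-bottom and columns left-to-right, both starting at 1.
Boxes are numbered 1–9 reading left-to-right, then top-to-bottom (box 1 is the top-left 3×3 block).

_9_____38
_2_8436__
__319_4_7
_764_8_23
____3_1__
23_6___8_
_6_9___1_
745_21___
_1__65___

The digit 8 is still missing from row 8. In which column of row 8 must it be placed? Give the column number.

7

Consider where 8 can go in row 8.
r8c4 is out (column 4 already has a 8).
r8c8 is out (column 8 already has a 8).
r8c9 is out (column 9 already has a 8).
So the only cell in row 8 that can hold 8 is r8c7.
That is column 7.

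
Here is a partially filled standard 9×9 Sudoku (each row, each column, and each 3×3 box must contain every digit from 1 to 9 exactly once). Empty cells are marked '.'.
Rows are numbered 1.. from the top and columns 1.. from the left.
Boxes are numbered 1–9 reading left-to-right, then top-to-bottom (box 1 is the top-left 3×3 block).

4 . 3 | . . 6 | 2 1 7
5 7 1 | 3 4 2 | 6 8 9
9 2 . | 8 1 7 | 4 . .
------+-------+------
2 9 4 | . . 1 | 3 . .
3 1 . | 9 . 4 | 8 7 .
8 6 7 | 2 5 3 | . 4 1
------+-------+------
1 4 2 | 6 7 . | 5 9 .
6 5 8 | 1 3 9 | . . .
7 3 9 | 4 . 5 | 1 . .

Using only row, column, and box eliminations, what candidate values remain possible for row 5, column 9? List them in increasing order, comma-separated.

2,5,6

Row 5 already contains {1, 3, 4, 7, 8, 9}.
Column 9 already contains {1, 7, 9}.
Its 3×3 block (box 6) already contains {1, 3, 4, 7, 8}.
Removing those from 1–9 leaves {2, 5, 6} as the candidates for row 5, column 9.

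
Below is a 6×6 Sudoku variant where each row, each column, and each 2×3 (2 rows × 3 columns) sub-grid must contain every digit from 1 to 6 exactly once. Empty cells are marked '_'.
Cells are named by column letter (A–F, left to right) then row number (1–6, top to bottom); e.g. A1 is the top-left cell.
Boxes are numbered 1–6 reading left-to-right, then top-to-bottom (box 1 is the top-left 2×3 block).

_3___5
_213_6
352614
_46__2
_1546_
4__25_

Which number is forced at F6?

Cell F6 itself could take any of {1, 3} by direct elimination.
Consider where 1 can go in row 6.
B6 is out (column B already has a 1).
C6 is out (column C already has a 1).
So the only cell in row 6 that can hold 1 is F6.
Therefore F6 = 1.

1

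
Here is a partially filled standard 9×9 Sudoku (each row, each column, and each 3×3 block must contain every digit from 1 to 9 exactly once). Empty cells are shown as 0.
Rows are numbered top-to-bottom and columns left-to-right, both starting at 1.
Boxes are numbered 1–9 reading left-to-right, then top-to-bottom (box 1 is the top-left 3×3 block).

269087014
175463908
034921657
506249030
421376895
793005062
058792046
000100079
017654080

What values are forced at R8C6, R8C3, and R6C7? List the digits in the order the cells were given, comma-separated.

For R8C6:
  Row 8 already contains {1, 7, 9}.
  Column 6 already contains {1, 2, 3, 4, 5, 6, 7, 9}.
  Its 3×3 block (box 8) already contains {1, 2, 4, 5, 6, 7, 9}.
  The only value from 1–9 not eliminated is 8, so R8C6 = 8.
For R8C3:
  Row 8 already contains {1, 7, 9}.
  Column 3 already contains {1, 3, 4, 5, 6, 7, 8, 9}.
  Its 3×3 block (box 7) already contains {1, 5, 7, 8}.
  The only value from 1–9 not eliminated is 2, so R8C3 = 2.
For R6C7:
  Consider where 4 can go in box 6.
  R4C7 is out (row 4 already has a 4).
  R4C9 is out (row 4 already has a 4).
  So the only cell in box 6 that can hold 4 is R6C7.
  So R6C7 = 4.

8,2,4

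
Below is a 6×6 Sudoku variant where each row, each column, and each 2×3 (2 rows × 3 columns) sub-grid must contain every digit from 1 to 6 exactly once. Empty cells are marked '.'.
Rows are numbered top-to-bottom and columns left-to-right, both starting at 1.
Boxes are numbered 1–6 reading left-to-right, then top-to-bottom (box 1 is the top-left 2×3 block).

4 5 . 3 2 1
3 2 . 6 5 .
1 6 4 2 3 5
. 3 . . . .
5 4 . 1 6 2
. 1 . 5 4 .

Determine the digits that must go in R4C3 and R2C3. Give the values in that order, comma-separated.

For R4C3:
  Consider where 5 can go in box 3.
  R4C1 is out (column 1 already has a 5).
  So the only cell in box 3 that can hold 5 is R4C3.
  So R4C3 = 5.
For R2C3:
  Row 2 already contains {2, 3, 5, 6}.
  Column 3 already contains {4}.
  Its 2×3 block (box 1) already contains {2, 3, 4, 5}.
  The only value from 1–6 not eliminated is 1, so R2C3 = 1.

5,1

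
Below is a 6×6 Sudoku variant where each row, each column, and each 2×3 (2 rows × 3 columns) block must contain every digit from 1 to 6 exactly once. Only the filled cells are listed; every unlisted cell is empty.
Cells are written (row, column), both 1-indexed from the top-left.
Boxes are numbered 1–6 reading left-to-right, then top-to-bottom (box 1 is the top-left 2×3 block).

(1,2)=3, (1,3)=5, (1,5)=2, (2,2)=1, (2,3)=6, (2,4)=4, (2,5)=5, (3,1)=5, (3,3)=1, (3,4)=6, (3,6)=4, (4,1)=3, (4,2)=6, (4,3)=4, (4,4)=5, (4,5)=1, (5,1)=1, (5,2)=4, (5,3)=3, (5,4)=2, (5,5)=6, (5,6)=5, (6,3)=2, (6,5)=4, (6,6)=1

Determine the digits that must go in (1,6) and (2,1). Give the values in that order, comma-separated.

For (1,6):
  Row 1 already contains {2, 3, 5}.
  Column 6 already contains {1, 4, 5}.
  Its 2×3 block (box 2) already contains {2, 4, 5}.
  The only value from 1–6 not eliminated is 6, so (1,6) = 6.
For (2,1):
  Row 2 already contains {1, 4, 5, 6}.
  Column 1 already contains {1, 3, 5}.
  Its 2×3 block (box 1) already contains {1, 3, 5, 6}.
  The only value from 1–6 not eliminated is 2, so (2,1) = 2.

6,2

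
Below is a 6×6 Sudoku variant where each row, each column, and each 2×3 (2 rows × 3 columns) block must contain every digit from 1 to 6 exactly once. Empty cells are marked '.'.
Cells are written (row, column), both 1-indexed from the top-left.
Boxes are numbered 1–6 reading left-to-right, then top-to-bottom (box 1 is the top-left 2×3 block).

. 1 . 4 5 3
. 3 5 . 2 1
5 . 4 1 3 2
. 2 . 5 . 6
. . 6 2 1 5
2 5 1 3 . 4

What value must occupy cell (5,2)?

Row 5 already contains {1, 2, 5, 6}.
Column 2 already contains {1, 2, 3, 5}.
Its 2×3 block (box 5) already contains {1, 2, 5, 6}.
The only value from 1–6 not eliminated is 4, so (5,2) = 4.

4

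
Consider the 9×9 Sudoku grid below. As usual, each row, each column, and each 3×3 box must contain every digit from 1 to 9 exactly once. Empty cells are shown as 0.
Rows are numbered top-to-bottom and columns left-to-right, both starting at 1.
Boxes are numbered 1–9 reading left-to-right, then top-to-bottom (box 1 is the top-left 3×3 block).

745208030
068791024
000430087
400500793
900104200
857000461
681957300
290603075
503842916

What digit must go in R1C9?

Row 1 already contains {2, 3, 4, 5, 7, 8}.
Column 9 already contains {1, 3, 4, 5, 6, 7}.
Its 3×3 block (box 3) already contains {2, 3, 4, 7, 8}.
The only value from 1–9 not eliminated is 9, so R1C9 = 9.

9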